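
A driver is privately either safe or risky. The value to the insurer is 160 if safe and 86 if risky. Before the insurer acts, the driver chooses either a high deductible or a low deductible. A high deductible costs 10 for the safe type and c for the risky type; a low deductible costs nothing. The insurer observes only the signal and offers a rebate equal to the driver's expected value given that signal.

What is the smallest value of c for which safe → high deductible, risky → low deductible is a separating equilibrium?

74

Under separation: high deductible → safe (pays 160); low deductible → risky (pays 86).
Safe: 160 − 10 = 150 ≥ 86 − 0 = 86. Holds regardless of c. ✓
Risky: 86 − 0 ≥ 160 − c, so c ≥ 160 − 86 = 74.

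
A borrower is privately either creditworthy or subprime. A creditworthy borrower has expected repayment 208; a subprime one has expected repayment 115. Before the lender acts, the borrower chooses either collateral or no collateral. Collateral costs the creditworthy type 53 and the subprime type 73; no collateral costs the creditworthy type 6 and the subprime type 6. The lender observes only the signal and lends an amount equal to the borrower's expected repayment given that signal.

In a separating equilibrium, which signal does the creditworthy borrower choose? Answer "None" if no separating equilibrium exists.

None

Try creditworthy → collateral, subprime → no collateral:
  If types separate, collateral earns payment 208 and no collateral earns 115.
  Creditworthy: collateral gives 208 − 53 = 155; no collateral gives 115 − 6 = 109. No deviation. ✓
  Subprime: no collateral gives 115 − 6 = 109; collateral gives 208 − 73 = 135. Would deviate. ✗
Try creditworthy → no collateral, subprime → collateral:
  If types separate, no collateral earns payment 208 and collateral earns 115.
  Creditworthy: no collateral gives 208 − 6 = 202; collateral gives 115 − 53 = 62. No deviation. ✓
  Subprime: collateral gives 115 − 73 = 42; no collateral gives 208 − 6 = 202. Would deviate. ✗
Neither assignment is incentive-compatible.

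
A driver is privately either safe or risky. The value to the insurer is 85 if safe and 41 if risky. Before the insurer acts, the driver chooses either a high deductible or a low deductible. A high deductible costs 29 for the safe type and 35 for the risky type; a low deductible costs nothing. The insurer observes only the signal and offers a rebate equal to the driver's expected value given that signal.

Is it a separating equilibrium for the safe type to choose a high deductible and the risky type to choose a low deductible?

No

If types separate, high deductible earns payment 85 and low deductible earns 41.
Safe: high deductible gives 85 − 29 = 56; low deductible gives 41 − 0 = 41. No deviation. ✓
Risky: low deductible gives 41 − 0 = 41; high deductible gives 85 − 35 = 50. Would deviate. ✗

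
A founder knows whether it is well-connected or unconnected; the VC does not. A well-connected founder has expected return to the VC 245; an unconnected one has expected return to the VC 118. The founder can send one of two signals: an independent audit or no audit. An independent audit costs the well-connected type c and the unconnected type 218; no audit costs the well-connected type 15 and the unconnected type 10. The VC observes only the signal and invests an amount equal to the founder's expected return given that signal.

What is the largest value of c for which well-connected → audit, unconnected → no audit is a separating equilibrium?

Under separation: audit → well-connected (pays 245); no audit → unconnected (pays 118).
Unconnected: 118 − 10 = 108 ≥ 245 − 218 = 27. Holds regardless of c. ✓
Well-connected: 245 − c ≥ 118 − 15, so c ≤ 245 − 103 = 142.

142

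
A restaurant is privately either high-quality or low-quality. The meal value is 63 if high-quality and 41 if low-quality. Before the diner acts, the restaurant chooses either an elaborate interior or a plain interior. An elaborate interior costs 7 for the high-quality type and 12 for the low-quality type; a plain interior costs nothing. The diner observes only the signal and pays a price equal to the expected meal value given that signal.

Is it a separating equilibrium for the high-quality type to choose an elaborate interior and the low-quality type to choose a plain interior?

No

If types separate, elaborate interior earns payment 63 and plain interior earns 41.
High-quality: elaborate interior gives 63 − 7 = 56; plain interior gives 41 − 0 = 41. No deviation. ✓
Low-quality: plain interior gives 41 − 0 = 41; elaborate interior gives 63 − 12 = 51. Would deviate. ✗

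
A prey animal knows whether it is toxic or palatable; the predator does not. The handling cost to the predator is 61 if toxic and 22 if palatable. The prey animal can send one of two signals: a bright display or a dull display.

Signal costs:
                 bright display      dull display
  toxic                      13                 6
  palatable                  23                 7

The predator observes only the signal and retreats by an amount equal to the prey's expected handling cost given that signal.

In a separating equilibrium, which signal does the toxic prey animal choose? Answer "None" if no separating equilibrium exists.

Try toxic → bright display, palatable → dull display:
  If types separate, bright display earns payment 61 and dull display earns 22.
  Toxic: bright display gives 61 − 13 = 48; dull display gives 22 − 6 = 16. No deviation. ✓
  Palatable: dull display gives 22 − 7 = 15; bright display gives 61 − 23 = 38. Would deviate. ✗
Try toxic → dull display, palatable → bright display:
  If types separate, dull display earns payment 61 and bright display earns 22.
  Toxic: dull display gives 61 − 6 = 55; bright display gives 22 − 13 = 9. No deviation. ✓
  Palatable: bright display gives 22 − 23 = -1; dull display gives 61 − 7 = 54. Would deviate. ✗
Neither assignment is incentive-compatible.

None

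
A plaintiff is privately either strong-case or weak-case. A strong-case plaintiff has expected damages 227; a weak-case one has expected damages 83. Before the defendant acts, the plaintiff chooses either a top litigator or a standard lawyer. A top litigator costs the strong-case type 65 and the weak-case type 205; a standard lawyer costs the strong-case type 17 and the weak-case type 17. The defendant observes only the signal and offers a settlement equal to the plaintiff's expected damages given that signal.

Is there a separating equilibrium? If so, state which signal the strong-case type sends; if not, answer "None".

top litigator

Try strong-case → top litigator, weak-case → standard lawyer:
  If types separate, top litigator earns payment 227 and standard lawyer earns 83.
  Strong-case: top litigator gives 227 − 65 = 162; standard lawyer gives 83 − 17 = 66. No deviation. ✓
  Weak-case: standard lawyer gives 83 − 17 = 66; top litigator gives 227 − 205 = 22. No deviation. ✓
Both hold — the strong-case type sends top litigator.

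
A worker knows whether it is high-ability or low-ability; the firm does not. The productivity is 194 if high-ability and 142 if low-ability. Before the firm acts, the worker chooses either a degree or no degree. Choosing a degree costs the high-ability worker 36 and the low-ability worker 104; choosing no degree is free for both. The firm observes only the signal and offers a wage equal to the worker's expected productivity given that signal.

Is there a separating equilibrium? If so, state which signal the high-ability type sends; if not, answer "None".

degree

Try high-ability → degree, low-ability → no degree:
  If types separate, degree earns payment 194 and no degree earns 142.
  High-ability: degree gives 194 − 36 = 158; no degree gives 142 − 0 = 142. No deviation. ✓
  Low-ability: no degree gives 142 − 0 = 142; degree gives 194 − 104 = 90. No deviation. ✓
Both hold — the high-ability type sends degree.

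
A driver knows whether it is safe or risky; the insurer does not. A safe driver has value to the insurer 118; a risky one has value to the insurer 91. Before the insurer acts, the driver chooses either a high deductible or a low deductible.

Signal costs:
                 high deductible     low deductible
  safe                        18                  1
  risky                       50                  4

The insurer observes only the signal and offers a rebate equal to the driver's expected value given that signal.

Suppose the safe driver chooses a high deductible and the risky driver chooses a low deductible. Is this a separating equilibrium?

If types separate, high deductible earns payment 118 and low deductible earns 91.
Safe: high deductible gives 118 − 18 = 100; low deductible gives 91 − 1 = 90. No deviation. ✓
Risky: low deductible gives 91 − 4 = 87; high deductible gives 118 − 50 = 68. No deviation. ✓
Neither type gains from mimicking the other.

Yes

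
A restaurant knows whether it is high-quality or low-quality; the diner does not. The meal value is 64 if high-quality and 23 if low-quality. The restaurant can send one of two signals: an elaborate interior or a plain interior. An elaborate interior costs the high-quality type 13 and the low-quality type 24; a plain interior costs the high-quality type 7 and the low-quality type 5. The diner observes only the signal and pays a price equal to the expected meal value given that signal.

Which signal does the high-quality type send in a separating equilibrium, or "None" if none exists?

Try high-quality → elaborate interior, low-quality → plain interior:
  Under separation the diner infers type exactly: elaborate interior → high-quality (pays 64), plain interior → low-quality (pays 23).
  High-quality: elaborate interior gives 64 − 13 = 51; plain interior gives 23 − 7 = 16. No deviation. ✓
  Low-quality: plain interior gives 23 − 5 = 18; elaborate interior gives 64 − 24 = 40. Would deviate. ✗
Try high-quality → plain interior, low-quality → elaborate interior:
  Under separation the diner infers type exactly: plain interior → high-quality (pays 64), elaborate interior → low-quality (pays 23).
  High-quality: plain interior gives 64 − 7 = 57; elaborate interior gives 23 − 13 = 10. No deviation. ✓
  Low-quality: elaborate interior gives 23 − 24 = -1; plain interior gives 64 − 5 = 59. Would deviate. ✗
Neither assignment is incentive-compatible.

None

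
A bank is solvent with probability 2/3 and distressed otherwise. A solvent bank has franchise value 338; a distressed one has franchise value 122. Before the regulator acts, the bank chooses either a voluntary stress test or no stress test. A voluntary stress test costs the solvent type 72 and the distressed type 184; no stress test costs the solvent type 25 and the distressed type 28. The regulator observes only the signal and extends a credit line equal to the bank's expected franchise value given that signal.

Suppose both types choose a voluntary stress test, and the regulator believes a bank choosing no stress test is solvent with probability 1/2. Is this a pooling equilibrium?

At the pooled signal (stress test) the regulator holds the prior 2/3 and pays 2/3·338 + 1/3·122 = 266. Off-path (no stress test) belief 1/2 gives 1/2·338 + 1/2·122 = 230.
Solvent: stress test gives 266 − 72 = 194; no stress test gives 230 − 25 = 205. Deviates. ✗
Distressed: stress test gives 266 − 184 = 82; no stress test gives 230 − 28 = 202. Deviates. ✗

No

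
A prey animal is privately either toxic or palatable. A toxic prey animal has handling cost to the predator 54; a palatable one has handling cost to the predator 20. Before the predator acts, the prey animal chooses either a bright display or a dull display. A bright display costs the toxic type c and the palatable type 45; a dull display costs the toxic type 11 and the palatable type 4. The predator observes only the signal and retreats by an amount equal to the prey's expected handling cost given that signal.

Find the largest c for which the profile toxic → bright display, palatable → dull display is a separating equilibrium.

Under separation: bright display → toxic (pays 54); dull display → palatable (pays 20).
Palatable: 20 − 4 = 16 ≥ 54 − 45 = 9. Holds regardless of c. ✓
Toxic: 54 − c ≥ 20 − 11, so c ≤ 54 − 9 = 45.

45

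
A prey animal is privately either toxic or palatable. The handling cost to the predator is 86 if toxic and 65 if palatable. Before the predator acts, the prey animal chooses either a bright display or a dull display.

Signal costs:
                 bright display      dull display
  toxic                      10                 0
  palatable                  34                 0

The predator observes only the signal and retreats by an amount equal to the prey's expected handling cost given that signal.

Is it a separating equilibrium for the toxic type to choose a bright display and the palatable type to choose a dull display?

Yes

If types separate, bright display earns payment 86 and dull display earns 65.
Toxic: bright display gives 86 − 10 = 76; dull display gives 65 − 0 = 65. No deviation. ✓
Palatable: dull display gives 65 − 0 = 65; bright display gives 86 − 34 = 52. No deviation. ✓
Both incentive constraints hold.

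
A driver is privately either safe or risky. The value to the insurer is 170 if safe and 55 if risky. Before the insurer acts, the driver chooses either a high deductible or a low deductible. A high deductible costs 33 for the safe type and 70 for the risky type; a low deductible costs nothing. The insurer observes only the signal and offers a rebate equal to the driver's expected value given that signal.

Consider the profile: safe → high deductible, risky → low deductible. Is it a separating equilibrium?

Under separation the insurer infers type exactly: high deductible → safe (pays 170), low deductible → risky (pays 55).
Safe: high deductible gives 170 − 33 = 137; low deductible gives 55 − 0 = 55. No deviation. ✓
Risky: low deductible gives 55 − 0 = 55; high deductible gives 170 − 70 = 100. Would deviate. ✗

No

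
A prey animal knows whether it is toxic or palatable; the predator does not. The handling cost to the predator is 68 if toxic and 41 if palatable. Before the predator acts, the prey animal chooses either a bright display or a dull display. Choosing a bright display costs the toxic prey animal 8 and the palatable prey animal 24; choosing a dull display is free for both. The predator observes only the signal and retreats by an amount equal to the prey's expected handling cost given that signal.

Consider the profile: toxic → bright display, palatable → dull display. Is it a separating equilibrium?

No

If types separate, bright display earns payment 68 and dull display earns 41.
Toxic: bright display gives 68 − 8 = 60; dull display gives 41 − 0 = 41. No deviation. ✓
Palatable: dull display gives 41 − 0 = 41; bright display gives 68 − 24 = 44. Would deviate. ✗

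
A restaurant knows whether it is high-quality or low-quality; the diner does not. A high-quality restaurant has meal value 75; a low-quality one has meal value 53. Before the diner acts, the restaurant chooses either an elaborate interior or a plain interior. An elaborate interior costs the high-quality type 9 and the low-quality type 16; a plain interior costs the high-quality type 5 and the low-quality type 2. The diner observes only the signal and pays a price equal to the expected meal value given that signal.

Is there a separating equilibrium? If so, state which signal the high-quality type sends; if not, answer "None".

Try high-quality → elaborate interior, low-quality → plain interior:
  Under separation the diner infers type exactly: elaborate interior → high-quality (pays 75), plain interior → low-quality (pays 53).
  High-quality: elaborate interior gives 75 − 9 = 66; plain interior gives 53 − 5 = 48. No deviation. ✓
  Low-quality: plain interior gives 53 − 2 = 51; elaborate interior gives 75 − 16 = 59. Would deviate. ✗
Try high-quality → plain interior, low-quality → elaborate interior:
  Under separation the diner infers type exactly: plain interior → high-quality (pays 75), elaborate interior → low-quality (pays 53).
  High-quality: plain interior gives 75 − 5 = 70; elaborate interior gives 53 − 9 = 44. No deviation. ✓
  Low-quality: elaborate interior gives 53 − 16 = 37; plain interior gives 75 − 2 = 73. Would deviate. ✗
Neither assignment is incentive-compatible.

None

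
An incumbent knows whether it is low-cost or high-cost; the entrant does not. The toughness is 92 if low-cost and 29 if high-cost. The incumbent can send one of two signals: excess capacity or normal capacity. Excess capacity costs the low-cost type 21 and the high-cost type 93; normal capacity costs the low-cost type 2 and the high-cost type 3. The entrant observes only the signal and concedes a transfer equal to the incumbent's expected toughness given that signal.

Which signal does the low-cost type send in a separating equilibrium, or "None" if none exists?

Try low-cost → excess capacity, high-cost → normal capacity:
  If types separate, excess capacity earns payment 92 and normal capacity earns 29.
  Low-cost: excess capacity gives 92 − 21 = 71; normal capacity gives 29 − 2 = 27. No deviation. ✓
  High-cost: normal capacity gives 29 − 3 = 26; excess capacity gives 92 − 93 = -1. No deviation. ✓
Both hold — the low-cost type sends excess capacity.

excess capacity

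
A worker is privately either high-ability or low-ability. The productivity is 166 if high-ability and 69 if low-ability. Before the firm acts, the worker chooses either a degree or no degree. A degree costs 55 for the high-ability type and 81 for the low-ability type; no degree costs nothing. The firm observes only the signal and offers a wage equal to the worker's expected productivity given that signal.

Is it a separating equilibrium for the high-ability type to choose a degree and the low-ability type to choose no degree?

No

If types separate, degree earns payment 166 and no degree earns 69.
High-ability: degree gives 166 − 55 = 111; no degree gives 69 − 0 = 69. No deviation. ✓
Low-ability: no degree gives 69 − 0 = 69; degree gives 166 − 81 = 85. Would deviate. ✗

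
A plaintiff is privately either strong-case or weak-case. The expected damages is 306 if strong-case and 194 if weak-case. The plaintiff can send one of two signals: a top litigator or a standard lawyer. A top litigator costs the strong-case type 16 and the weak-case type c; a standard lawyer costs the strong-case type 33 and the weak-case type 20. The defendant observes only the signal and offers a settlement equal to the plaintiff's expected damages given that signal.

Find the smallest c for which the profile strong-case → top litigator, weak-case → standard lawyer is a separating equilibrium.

Under separation: top litigator → strong-case (pays 306); standard lawyer → weak-case (pays 194).
Strong-case: 306 − 16 = 290 ≥ 194 − 33 = 161. Holds regardless of c. ✓
Weak-case: 194 − 20 ≥ 306 − c, so c ≥ 306 − 174 = 132.

132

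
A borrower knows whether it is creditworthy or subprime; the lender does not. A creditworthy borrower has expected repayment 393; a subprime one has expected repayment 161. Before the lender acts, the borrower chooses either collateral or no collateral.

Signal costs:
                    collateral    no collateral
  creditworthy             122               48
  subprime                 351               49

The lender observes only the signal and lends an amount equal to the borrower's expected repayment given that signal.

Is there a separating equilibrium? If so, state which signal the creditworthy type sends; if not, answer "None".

Try creditworthy → collateral, subprime → no collateral:
  If types separate, collateral earns payment 393 and no collateral earns 161.
  Creditworthy: collateral gives 393 − 122 = 271; no collateral gives 161 − 48 = 113. No deviation. ✓
  Subprime: no collateral gives 161 − 49 = 112; collateral gives 393 − 351 = 42. No deviation. ✓
Both hold — the creditworthy type sends collateral.

collateral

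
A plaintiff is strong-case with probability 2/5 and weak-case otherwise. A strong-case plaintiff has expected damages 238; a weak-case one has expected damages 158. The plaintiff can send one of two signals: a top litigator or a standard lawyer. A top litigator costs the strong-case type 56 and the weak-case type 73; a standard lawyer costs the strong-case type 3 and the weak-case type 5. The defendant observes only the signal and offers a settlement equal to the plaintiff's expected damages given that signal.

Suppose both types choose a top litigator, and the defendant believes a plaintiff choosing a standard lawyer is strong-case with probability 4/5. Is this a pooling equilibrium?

At the pooled signal (top litigator) the defendant holds the prior 2/5 and pays 2/5·238 + 3/5·158 = 190. Off-path (standard lawyer) belief 4/5 gives 4/5·238 + 1/5·158 = 222.
Strong-case: top litigator gives 190 − 56 = 134; standard lawyer gives 222 − 3 = 219. Deviates. ✗
Weak-case: top litigator gives 190 − 73 = 117; standard lawyer gives 222 − 5 = 217. Deviates. ✗

No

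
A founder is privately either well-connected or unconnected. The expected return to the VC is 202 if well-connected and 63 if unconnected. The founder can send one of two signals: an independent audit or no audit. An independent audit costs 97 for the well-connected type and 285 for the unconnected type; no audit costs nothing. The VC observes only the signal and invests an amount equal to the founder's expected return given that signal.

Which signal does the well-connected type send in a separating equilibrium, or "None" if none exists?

Try well-connected → audit, unconnected → no audit:
  If types separate, audit earns payment 202 and no audit earns 63.
  Well-connected: audit gives 202 − 97 = 105; no audit gives 63 − 0 = 63. No deviation. ✓
  Unconnected: no audit gives 63 − 0 = 63; audit gives 202 − 285 = -83. No deviation. ✓
Both hold — the well-connected type sends audit.

audit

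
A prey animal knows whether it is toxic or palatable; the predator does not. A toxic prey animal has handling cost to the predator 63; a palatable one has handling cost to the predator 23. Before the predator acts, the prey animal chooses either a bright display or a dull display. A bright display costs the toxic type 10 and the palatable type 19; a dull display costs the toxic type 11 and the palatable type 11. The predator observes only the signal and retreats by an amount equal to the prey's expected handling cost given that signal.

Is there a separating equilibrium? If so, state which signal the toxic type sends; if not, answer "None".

Try toxic → bright display, palatable → dull display:
  Under separation the predator infers type exactly: bright display → toxic (pays 63), dull display → palatable (pays 23).
  Toxic: bright display gives 63 − 10 = 53; dull display gives 23 − 11 = 12. No deviation. ✓
  Palatable: dull display gives 23 − 11 = 12; bright display gives 63 − 19 = 44. Would deviate. ✗
Try toxic → dull display, palatable → bright display:
  Under separation the predator infers type exactly: dull display → toxic (pays 63), bright display → palatable (pays 23).
  Toxic: dull display gives 63 − 11 = 52; bright display gives 23 − 10 = 13. No deviation. ✓
  Palatable: bright display gives 23 − 19 = 4; dull display gives 63 − 11 = 52. Would deviate. ✗
Neither assignment is incentive-compatible.

None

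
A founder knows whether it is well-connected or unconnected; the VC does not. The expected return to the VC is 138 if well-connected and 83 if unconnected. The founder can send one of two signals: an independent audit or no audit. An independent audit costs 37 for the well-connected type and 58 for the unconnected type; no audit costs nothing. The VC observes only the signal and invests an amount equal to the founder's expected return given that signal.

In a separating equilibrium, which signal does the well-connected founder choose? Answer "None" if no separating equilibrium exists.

Try well-connected → audit, unconnected → no audit:
  If types separate, audit earns payment 138 and no audit earns 83.
  Well-connected: audit gives 138 − 37 = 101; no audit gives 83 − 0 = 83. No deviation. ✓
  Unconnected: no audit gives 83 − 0 = 83; audit gives 138 − 58 = 80. No deviation. ✓
Both hold — the well-connected type sends audit.

audit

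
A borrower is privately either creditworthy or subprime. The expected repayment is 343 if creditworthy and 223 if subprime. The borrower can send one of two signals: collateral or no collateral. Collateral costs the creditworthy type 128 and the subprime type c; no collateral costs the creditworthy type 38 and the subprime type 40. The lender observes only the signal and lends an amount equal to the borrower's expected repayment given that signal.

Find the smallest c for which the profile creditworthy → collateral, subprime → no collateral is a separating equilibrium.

160

Under separation: collateral → creditworthy (pays 343); no collateral → subprime (pays 223).
Creditworthy: 343 − 128 = 215 ≥ 223 − 38 = 185. Holds regardless of c. ✓
Subprime: 223 − 40 ≥ 343 − c, so c ≥ 343 − 183 = 160.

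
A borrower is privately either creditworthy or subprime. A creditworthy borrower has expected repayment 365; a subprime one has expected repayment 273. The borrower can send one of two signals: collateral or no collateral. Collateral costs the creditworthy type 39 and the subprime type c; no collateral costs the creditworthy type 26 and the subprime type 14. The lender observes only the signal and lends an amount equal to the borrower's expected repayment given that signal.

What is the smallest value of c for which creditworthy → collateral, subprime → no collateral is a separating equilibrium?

Under separation: collateral → creditworthy (pays 365); no collateral → subprime (pays 273).
Creditworthy: 365 − 39 = 326 ≥ 273 − 26 = 247. Holds regardless of c. ✓
Subprime: 273 − 14 ≥ 365 − c, so c ≥ 365 − 259 = 106.

106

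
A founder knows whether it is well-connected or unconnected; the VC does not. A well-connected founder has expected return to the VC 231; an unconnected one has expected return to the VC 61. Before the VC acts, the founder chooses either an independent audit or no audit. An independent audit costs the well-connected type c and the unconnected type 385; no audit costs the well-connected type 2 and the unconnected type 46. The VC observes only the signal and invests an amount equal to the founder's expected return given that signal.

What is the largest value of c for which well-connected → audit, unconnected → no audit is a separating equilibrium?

172

Under separation: audit → well-connected (pays 231); no audit → unconnected (pays 61).
Unconnected: 61 − 46 = 15 ≥ 231 − 385 = -154. Holds regardless of c. ✓
Well-connected: 231 − c ≥ 61 − 2, so c ≤ 231 − 59 = 172.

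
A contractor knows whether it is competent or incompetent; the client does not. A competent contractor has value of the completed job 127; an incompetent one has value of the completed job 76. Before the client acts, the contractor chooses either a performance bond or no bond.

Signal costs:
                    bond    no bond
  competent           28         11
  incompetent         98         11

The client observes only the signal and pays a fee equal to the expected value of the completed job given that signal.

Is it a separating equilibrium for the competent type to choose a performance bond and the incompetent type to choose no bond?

If types separate, bond earns payment 127 and no bond earns 76.
Competent: bond gives 127 − 28 = 99; no bond gives 76 − 11 = 65. No deviation. ✓
Incompetent: no bond gives 76 − 11 = 65; bond gives 127 − 98 = 29. No deviation. ✓
Neither type gains from mimicking the other.

Yes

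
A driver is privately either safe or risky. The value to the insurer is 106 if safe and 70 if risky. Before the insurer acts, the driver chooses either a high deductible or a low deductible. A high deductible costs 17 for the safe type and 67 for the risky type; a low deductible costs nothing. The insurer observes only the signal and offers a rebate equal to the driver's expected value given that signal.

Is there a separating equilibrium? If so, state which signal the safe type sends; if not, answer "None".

Try safe → high deductible, risky → low deductible:
  Under separation the insurer infers type exactly: high deductible → safe (pays 106), low deductible → risky (pays 70).
  Safe: high deductible gives 106 − 17 = 89; low deductible gives 70 − 0 = 70. No deviation. ✓
  Risky: low deductible gives 70 − 0 = 70; high deductible gives 106 − 67 = 39. No deviation. ✓
Both hold — the safe type sends high deductible.

high deductible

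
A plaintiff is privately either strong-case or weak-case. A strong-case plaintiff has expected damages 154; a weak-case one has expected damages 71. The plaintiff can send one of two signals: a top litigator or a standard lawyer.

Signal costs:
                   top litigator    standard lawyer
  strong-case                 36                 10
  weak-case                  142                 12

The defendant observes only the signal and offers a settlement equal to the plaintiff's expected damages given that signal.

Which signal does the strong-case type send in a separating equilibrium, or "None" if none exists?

Try strong-case → top litigator, weak-case → standard lawyer:
  Under separation the defendant infers type exactly: top litigator → strong-case (pays 154), standard lawyer → weak-case (pays 71).
  Strong-case: top litigator gives 154 − 36 = 118; standard lawyer gives 71 − 10 = 61. No deviation. ✓
  Weak-case: standard lawyer gives 71 − 12 = 59; top litigator gives 154 − 142 = 12. No deviation. ✓
Both hold — the strong-case type sends top litigator.

top litigator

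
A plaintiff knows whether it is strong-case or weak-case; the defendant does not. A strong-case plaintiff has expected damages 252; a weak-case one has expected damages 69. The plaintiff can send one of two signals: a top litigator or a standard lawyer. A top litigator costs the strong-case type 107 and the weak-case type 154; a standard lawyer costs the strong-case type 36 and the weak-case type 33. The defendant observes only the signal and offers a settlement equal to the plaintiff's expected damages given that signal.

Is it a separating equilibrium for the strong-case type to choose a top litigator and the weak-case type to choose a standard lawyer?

No

Under separation the defendant infers type exactly: top litigator → strong-case (pays 252), standard lawyer → weak-case (pays 69).
Strong-case: top litigator gives 252 − 107 = 145; standard lawyer gives 69 − 36 = 33. No deviation. ✓
Weak-case: standard lawyer gives 69 − 33 = 36; top litigator gives 252 − 154 = 98. Would deviate. ✗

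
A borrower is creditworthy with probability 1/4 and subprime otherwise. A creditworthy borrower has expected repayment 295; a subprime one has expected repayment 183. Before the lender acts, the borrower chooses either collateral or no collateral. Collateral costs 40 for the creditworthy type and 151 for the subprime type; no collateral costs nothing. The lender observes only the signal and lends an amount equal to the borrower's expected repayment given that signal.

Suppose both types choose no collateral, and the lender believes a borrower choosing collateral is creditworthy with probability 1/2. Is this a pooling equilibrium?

Yes

On the equilibrium path (no collateral) the lender holds the prior 1/4 and pays 1/4·295 + 3/4·183 = 211. Off-path (collateral) belief 1/2 gives 1/2·295 + 1/2·183 = 239.
Creditworthy: no collateral gives 211 − 0 = 211; collateral gives 239 − 40 = 199. Stays. ✓
Subprime: no collateral gives 211 − 0 = 211; collateral gives 239 − 151 = 88. Stays. ✓
Beliefs are Bayes-consistent on-path and both types best-respond.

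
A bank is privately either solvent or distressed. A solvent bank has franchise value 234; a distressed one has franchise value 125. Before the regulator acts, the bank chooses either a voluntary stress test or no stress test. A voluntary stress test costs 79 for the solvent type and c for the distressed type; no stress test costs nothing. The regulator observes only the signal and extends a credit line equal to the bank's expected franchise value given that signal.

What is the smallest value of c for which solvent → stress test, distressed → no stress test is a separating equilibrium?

Under separation: stress test → solvent (pays 234); no stress test → distressed (pays 125).
Solvent: 234 − 79 = 155 ≥ 125 − 0 = 125. Holds regardless of c. ✓
Distressed: 125 − 0 ≥ 234 − c, so c ≥ 234 − 125 = 109.

109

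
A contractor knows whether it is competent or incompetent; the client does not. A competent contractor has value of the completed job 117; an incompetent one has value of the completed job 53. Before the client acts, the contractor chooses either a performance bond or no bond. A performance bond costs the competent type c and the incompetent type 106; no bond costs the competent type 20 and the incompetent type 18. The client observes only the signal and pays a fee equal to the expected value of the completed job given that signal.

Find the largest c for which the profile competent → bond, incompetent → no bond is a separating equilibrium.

Under separation: bond → competent (pays 117); no bond → incompetent (pays 53).
Incompetent: 53 − 18 = 35 ≥ 117 − 106 = 11. Holds regardless of c. ✓
Competent: 117 − c ≥ 53 − 20, so c ≤ 117 − 33 = 84.

84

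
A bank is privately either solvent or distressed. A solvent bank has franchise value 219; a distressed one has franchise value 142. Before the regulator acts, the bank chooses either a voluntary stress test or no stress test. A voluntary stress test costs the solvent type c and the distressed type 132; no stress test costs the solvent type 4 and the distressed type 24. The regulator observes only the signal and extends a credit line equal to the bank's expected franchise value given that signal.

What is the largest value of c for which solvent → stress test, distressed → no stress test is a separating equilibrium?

Under separation: stress test → solvent (pays 219); no stress test → distressed (pays 142).
Distressed: 142 − 24 = 118 ≥ 219 − 132 = 87. Holds regardless of c. ✓
Solvent: 219 − c ≥ 142 − 4, so c ≤ 219 − 138 = 81.

81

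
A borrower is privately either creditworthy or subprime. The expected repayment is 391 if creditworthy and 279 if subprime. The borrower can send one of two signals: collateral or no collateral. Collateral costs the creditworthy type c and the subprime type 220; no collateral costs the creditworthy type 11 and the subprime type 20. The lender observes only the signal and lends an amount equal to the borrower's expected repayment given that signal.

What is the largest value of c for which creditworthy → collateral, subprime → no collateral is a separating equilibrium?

Under separation: collateral → creditworthy (pays 391); no collateral → subprime (pays 279).
Subprime: 279 − 20 = 259 ≥ 391 − 220 = 171. Holds regardless of c. ✓
Creditworthy: 391 − c ≥ 279 − 11, so c ≤ 391 − 268 = 123.

123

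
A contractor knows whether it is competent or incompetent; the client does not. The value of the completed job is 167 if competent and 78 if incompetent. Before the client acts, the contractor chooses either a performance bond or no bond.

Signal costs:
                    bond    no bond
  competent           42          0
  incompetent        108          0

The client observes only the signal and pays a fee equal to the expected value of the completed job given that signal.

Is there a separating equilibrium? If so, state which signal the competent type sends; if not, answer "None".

Try competent → bond, incompetent → no bond:
  If types separate, bond earns payment 167 and no bond earns 78.
  Competent: bond gives 167 − 42 = 125; no bond gives 78 − 0 = 78. No deviation. ✓
  Incompetent: no bond gives 78 − 0 = 78; bond gives 167 − 108 = 59. No deviation. ✓
Both hold — the competent type sends bond.

bond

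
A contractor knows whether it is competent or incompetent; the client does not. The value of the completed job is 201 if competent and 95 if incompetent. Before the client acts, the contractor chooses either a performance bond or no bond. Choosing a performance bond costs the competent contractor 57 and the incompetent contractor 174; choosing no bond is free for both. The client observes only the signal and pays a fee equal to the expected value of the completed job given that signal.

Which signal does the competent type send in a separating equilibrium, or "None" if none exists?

Try competent → bond, incompetent → no bond:
  If types separate, bond earns payment 201 and no bond earns 95.
  Competent: bond gives 201 − 57 = 144; no bond gives 95 − 0 = 95. No deviation. ✓
  Incompetent: no bond gives 95 − 0 = 95; bond gives 201 − 174 = 27. No deviation. ✓
Both hold — the competent type sends bond.

bond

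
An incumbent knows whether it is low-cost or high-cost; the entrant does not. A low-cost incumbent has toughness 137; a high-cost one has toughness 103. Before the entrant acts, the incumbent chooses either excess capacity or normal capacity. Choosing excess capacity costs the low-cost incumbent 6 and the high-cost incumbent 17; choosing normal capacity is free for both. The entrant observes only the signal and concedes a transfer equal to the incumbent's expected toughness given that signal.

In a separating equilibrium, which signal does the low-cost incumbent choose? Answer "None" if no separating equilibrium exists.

Try low-cost → excess capacity, high-cost → normal capacity:
  If types separate, excess capacity earns payment 137 and normal capacity earns 103.
  Low-cost: excess capacity gives 137 − 6 = 131; normal capacity gives 103 − 0 = 103. No deviation. ✓
  High-cost: normal capacity gives 103 − 0 = 103; excess capacity gives 137 − 17 = 120. Would deviate. ✗
Try low-cost → normal capacity, high-cost → excess capacity:
  If types separate, normal capacity earns payment 137 and excess capacity earns 103.
  Low-cost: normal capacity gives 137 − 0 = 137; excess capacity gives 103 − 6 = 97. No deviation. ✓
  High-cost: excess capacity gives 103 − 17 = 86; normal capacity gives 137 − 0 = 137. Would deviate. ✗
Neither assignment is incentive-compatible.

None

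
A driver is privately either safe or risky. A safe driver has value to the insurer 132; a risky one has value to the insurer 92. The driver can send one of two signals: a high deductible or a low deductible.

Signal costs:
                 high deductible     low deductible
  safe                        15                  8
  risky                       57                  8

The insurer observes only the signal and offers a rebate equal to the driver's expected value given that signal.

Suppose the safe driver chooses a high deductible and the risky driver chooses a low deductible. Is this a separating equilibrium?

If types separate, high deductible earns payment 132 and low deductible earns 92.
Safe: high deductible gives 132 − 15 = 117; low deductible gives 92 − 8 = 84. No deviation. ✓
Risky: low deductible gives 92 − 8 = 84; high deductible gives 132 − 57 = 75. No deviation. ✓
Neither type gains from mimicking the other.

Yes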